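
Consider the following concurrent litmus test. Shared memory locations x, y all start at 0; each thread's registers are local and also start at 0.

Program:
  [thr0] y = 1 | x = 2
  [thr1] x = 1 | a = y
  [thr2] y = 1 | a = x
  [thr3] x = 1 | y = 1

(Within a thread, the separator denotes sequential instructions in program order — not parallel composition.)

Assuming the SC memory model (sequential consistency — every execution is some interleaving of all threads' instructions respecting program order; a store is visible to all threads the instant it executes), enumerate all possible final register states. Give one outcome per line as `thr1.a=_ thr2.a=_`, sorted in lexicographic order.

outcome vector order: (thr1.a,thr2.a)
|SC outcomes| = 5

thr1.a=0 thr2.a=1
thr1.a=0 thr2.a=2
thr1.a=1 thr2.a=0
thr1.a=1 thr2.a=1
thr1.a=1 thr2.a=2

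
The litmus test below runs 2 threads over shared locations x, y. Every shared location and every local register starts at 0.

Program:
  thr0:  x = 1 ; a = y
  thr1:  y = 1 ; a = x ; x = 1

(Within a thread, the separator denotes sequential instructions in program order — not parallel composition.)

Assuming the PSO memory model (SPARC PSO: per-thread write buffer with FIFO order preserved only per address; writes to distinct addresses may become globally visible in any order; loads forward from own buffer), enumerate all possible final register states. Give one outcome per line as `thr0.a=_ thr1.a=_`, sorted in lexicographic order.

thr0.a=0 thr1.a=0
thr0.a=0 thr1.a=1
thr0.a=1 thr1.a=0
thr0.a=1 thr1.a=1

outcome vector order: (thr0.a,thr1.a)
|PSO outcomes| = 4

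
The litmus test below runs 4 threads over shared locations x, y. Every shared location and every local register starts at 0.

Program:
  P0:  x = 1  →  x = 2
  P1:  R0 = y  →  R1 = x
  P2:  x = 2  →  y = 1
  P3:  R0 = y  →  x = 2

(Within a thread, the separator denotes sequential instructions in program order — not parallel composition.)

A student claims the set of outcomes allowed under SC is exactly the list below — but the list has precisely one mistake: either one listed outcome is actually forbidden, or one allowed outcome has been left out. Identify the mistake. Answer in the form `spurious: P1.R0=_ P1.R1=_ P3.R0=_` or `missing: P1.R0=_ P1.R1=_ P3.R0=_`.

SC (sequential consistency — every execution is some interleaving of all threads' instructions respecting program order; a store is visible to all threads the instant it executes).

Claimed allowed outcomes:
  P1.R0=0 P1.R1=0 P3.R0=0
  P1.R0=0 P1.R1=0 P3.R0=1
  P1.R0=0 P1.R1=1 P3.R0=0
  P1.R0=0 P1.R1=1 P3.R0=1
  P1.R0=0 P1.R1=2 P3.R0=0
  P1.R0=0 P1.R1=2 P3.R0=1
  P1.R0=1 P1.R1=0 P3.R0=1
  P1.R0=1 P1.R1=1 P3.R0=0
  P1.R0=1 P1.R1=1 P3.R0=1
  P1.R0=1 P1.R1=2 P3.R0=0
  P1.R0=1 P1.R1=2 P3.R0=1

spurious: P1.R0=1 P1.R1=0 P3.R0=1

outcome vector order: (P1.R0,P1.R1,P3.R0)
[SC] allowed = {(0,0,0); (0,0,1); (0,1,0); (0,1,1); (0,2,0); (0,2,1); (1,1,0); (1,1,1); (1,2,0); (1,2,1)}
claimed∖SC = {(1,0,1)}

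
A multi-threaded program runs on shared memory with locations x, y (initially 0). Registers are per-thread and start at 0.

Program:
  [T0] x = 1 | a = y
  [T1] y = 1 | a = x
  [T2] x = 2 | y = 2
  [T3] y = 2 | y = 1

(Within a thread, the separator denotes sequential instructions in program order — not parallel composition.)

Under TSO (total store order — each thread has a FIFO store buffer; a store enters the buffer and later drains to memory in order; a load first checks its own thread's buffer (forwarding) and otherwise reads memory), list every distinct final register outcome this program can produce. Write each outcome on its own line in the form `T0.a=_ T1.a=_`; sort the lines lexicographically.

outcome vector order: (T0.a,T1.a)
|TSO outcomes| = 9

T0.a=0 T1.a=0
T0.a=0 T1.a=1
T0.a=0 T1.a=2
T0.a=1 T1.a=0
T0.a=1 T1.a=1
T0.a=1 T1.a=2
T0.a=2 T1.a=0
T0.a=2 T1.a=1
T0.a=2 T1.a=2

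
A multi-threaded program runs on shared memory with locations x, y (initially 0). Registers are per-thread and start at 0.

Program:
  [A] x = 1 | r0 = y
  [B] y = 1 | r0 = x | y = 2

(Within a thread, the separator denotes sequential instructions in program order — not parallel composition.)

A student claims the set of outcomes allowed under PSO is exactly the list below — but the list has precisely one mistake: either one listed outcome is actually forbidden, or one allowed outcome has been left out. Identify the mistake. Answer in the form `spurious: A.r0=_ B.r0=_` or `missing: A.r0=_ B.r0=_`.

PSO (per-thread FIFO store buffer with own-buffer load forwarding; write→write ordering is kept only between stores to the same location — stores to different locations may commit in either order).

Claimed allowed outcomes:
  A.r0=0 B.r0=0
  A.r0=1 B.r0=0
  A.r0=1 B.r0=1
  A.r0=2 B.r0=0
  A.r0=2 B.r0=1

missing: A.r0=0 B.r0=1

outcome vector order: (A.r0,B.r0)
[PSO] allowed = {<0 0>; <0 1>; <1 0>; <1 1>; <2 0>; <2 1>}
PSO∖claimed = {<0 1>}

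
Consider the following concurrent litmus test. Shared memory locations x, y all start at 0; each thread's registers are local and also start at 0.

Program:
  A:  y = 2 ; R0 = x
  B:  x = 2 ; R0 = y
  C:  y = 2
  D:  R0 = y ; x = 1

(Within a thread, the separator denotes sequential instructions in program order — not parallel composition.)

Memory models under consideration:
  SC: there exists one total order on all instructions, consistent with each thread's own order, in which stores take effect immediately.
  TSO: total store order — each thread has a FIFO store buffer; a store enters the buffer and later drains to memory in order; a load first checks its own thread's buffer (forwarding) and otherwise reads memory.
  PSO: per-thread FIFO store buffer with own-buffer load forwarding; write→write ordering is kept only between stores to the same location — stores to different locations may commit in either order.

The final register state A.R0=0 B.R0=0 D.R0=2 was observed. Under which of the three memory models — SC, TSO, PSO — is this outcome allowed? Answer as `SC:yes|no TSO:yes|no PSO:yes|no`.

outcome vector order: (A.R0,B.R0,D.R0)
under SC → <0 2 0>; <0 2 2>; <1 0 0>; <1 0 2>; <1 2 0>; <1 2 2>; <2 0 0>; <2 0 2>; <2 2 0>; <2 2 2>
under TSO → <0 0 0>; <0 0 2>; <0 2 0>; <0 2 2>; <1 0 0>; <1 0 2>; <1 2 0>; <1 2 2>; <2 0 0>; <2 0 2>; <2 2 0>; <2 2 2>
under PSO → <0 0 0>; <0 0 2>; <0 2 0>; <0 2 2>; <1 0 0>; <1 0 2>; <1 2 0>; <1 2 2>; <2 0 0>; <2 0 2>; <2 2 0>; <2 2 2>
target <0 0 2> ∈ {TSO,PSO}

SC:no TSO:yes PSO:yes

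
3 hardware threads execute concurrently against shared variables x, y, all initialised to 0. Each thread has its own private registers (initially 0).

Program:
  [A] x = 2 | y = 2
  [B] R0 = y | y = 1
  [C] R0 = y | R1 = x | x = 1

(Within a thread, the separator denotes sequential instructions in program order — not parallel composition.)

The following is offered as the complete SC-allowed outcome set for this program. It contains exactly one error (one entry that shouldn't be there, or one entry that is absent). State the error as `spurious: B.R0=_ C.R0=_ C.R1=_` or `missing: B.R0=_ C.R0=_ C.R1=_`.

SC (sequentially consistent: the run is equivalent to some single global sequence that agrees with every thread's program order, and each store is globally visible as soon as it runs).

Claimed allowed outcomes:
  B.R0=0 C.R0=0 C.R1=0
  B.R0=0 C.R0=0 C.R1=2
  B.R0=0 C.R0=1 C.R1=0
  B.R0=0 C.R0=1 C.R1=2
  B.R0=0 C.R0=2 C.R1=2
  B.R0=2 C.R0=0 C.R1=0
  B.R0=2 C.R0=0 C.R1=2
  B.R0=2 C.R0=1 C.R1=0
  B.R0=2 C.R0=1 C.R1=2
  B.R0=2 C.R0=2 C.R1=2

outcome vector order: (B.R0,C.R0,C.R1)
[SC] allowed = {(0,0,0), (0,0,2), (0,1,0), (0,1,2), (0,2,2), (2,0,0), (2,0,2), (2,1,2), (2,2,2)}
claimed∖SC = {(2,1,0)}

spurious: B.R0=2 C.R0=1 C.R1=0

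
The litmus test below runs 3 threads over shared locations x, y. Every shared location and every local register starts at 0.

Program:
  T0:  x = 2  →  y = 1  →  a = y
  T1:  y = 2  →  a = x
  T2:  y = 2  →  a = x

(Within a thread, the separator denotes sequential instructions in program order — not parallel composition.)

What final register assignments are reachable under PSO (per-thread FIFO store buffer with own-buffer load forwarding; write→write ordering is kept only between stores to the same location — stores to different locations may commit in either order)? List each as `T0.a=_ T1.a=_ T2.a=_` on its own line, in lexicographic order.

T0.a=1 T1.a=0 T2.a=0
T0.a=1 T1.a=0 T2.a=2
T0.a=1 T1.a=2 T2.a=0
T0.a=1 T1.a=2 T2.a=2
T0.a=2 T1.a=0 T2.a=0
T0.a=2 T1.a=0 T2.a=2
T0.a=2 T1.a=2 T2.a=0
T0.a=2 T1.a=2 T2.a=2

outcome vector order: (T0.a,T1.a,T2.a)
|PSO outcomes| = 8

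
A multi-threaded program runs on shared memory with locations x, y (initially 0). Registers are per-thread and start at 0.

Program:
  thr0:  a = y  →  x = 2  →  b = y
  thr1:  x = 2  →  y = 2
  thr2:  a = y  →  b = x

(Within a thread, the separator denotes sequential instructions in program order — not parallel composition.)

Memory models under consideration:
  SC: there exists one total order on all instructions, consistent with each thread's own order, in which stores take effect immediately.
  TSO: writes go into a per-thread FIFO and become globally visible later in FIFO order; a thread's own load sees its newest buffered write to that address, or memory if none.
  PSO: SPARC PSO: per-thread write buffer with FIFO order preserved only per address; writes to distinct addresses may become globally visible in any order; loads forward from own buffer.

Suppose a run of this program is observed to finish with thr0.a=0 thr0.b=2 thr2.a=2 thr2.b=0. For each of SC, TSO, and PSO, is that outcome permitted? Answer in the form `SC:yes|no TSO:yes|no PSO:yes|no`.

SC:no TSO:no PSO:yes

outcome vector order: (thr0.a,thr0.b,thr2.a,thr2.b)
SC: 9 outcomes — {<0 0 0 0> <0 0 0 2> <0 0 2 2> <0 2 0 0> <0 2 0 2> <0 2 2 2> <2 2 0 0> <2 2 0 2> <2 2 2 2>}
TSO: 9 outcomes — {<0 0 0 0> <0 0 0 2> <0 0 2 2> <0 2 0 0> <0 2 0 2> <0 2 2 2> <2 2 0 0> <2 2 0 2> <2 2 2 2>}
PSO: 12 outcomes — {<0 0 0 0> <0 0 0 2> <0 0 2 0> <0 0 2 2> <0 2 0 0> <0 2 0 2> <0 2 2 0> <0 2 2 2> <2 2 0 0> <2 2 0 2> <2 2 2 0> <2 2 2 2>}
target <0 2 2 0> ∈ {PSO}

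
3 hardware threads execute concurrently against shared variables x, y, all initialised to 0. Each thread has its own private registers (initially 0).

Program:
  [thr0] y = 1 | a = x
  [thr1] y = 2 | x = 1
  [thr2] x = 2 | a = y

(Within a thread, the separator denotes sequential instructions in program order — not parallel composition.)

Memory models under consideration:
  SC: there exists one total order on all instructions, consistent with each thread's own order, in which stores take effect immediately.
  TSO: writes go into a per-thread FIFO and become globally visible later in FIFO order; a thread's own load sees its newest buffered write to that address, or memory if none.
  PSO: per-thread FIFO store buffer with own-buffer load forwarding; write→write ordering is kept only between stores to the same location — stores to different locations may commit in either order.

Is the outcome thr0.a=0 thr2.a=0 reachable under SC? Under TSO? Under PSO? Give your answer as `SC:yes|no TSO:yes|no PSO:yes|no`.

outcome vector order: (thr0.a,thr2.a)
SC: 8 outcomes — {(0,1), (0,2), (1,0), (1,1), (1,2), (2,0), (2,1), (2,2)}
TSO: 9 outcomes — {(0,0), (0,1), (0,2), (1,0), (1,1), (1,2), (2,0), (2,1), (2,2)}
PSO: 9 outcomes — {(0,0), (0,1), (0,2), (1,0), (1,1), (1,2), (2,0), (2,1), (2,2)}
target (0,0) ∈ {TSO,PSO}

SC:no TSO:yes PSO:yes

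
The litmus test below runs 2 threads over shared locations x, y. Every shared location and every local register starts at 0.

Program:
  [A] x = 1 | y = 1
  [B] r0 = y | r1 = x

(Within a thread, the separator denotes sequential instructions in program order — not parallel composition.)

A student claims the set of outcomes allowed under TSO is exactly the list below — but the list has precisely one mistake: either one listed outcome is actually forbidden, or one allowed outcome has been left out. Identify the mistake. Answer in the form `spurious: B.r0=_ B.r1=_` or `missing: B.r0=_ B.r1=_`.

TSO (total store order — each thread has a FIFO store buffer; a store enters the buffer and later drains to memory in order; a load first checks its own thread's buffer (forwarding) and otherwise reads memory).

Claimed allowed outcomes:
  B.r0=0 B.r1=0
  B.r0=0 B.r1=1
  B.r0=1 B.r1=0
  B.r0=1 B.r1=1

outcome vector order: (B.r0,B.r1)
TSO: 3 outcomes — {<0 0> <0 1> <1 1>}
claimed∖TSO = {<1 0>}

spurious: B.r0=1 B.r1=0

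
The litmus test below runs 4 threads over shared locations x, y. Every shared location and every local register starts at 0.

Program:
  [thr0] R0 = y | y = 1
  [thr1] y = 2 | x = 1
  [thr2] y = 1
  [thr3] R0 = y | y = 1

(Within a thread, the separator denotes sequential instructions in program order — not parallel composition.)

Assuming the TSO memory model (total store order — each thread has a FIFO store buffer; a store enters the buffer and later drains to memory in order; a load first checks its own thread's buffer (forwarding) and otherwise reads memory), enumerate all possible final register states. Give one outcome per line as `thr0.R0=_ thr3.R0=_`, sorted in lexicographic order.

thr0.R0=0 thr3.R0=0
thr0.R0=0 thr3.R0=1
thr0.R0=0 thr3.R0=2
thr0.R0=1 thr3.R0=0
thr0.R0=1 thr3.R0=1
thr0.R0=1 thr3.R0=2
thr0.R0=2 thr3.R0=0
thr0.R0=2 thr3.R0=1
thr0.R0=2 thr3.R0=2

outcome vector order: (thr0.R0,thr3.R0)
|TSO outcomes| = 9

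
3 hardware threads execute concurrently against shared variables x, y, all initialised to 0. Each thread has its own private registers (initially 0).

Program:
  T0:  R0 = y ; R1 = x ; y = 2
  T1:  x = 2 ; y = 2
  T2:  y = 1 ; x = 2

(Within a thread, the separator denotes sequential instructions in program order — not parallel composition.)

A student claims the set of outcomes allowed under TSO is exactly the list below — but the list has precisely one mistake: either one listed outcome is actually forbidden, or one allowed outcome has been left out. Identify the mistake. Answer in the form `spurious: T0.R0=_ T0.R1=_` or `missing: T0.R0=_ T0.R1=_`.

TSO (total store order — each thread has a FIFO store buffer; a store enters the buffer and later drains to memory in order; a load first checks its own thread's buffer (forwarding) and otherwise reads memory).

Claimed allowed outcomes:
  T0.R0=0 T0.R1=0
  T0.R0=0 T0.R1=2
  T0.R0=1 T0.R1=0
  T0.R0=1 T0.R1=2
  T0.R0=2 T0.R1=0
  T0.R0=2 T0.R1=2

outcome vector order: (T0.R0,T0.R1)
TSO (5): (0,0); (0,2); (1,0); (1,2); (2,2)
claimed∖TSO = {(2,0)}

spurious: T0.R0=2 T0.R1=0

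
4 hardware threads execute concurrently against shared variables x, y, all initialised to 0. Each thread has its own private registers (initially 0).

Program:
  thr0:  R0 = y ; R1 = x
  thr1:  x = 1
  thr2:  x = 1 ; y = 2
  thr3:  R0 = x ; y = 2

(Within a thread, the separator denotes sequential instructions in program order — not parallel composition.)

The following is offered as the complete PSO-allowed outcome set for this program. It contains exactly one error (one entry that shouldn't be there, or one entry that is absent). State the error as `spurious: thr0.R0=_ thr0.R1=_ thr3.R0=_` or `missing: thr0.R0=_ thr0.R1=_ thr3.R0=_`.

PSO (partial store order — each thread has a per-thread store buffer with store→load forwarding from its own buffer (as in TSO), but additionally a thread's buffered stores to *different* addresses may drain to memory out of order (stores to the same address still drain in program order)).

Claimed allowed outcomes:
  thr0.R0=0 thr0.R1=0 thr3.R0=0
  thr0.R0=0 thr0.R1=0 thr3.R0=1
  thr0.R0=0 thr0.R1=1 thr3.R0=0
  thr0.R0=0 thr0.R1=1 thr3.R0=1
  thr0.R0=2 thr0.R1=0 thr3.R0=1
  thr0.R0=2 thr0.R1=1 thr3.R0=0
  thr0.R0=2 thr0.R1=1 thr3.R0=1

outcome vector order: (thr0.R0,thr0.R1,thr3.R0)
PSO: 8 outcomes — {0/0/0, 0/0/1, 0/1/0, 0/1/1, 2/0/0, 2/0/1, 2/1/0, 2/1/1}
PSO∖claimed = {2/0/0}

missing: thr0.R0=2 thr0.R1=0 thr3.R0=0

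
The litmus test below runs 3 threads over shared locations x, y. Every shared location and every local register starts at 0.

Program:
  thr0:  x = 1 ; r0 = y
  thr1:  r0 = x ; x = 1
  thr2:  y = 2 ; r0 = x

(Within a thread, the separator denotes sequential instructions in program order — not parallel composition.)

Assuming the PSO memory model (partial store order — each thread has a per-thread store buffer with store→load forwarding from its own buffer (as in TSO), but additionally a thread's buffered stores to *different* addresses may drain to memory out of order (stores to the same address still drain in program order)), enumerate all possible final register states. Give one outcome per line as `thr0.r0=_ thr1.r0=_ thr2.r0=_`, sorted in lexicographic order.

thr0.r0=0 thr1.r0=0 thr2.r0=0
thr0.r0=0 thr1.r0=0 thr2.r0=1
thr0.r0=0 thr1.r0=1 thr2.r0=0
thr0.r0=0 thr1.r0=1 thr2.r0=1
thr0.r0=2 thr1.r0=0 thr2.r0=0
thr0.r0=2 thr1.r0=0 thr2.r0=1
thr0.r0=2 thr1.r0=1 thr2.r0=0
thr0.r0=2 thr1.r0=1 thr2.r0=1

outcome vector order: (thr0.r0,thr1.r0,thr2.r0)
|PSO outcomes| = 8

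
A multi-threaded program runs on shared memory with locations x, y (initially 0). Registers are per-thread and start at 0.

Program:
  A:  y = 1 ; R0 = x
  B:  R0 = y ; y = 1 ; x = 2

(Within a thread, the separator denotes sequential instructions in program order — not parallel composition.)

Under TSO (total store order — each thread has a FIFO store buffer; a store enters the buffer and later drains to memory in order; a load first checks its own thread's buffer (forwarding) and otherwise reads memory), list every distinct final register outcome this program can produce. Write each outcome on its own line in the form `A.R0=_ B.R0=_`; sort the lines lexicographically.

A.R0=0 B.R0=0
A.R0=0 B.R0=1
A.R0=2 B.R0=0
A.R0=2 B.R0=1

outcome vector order: (A.R0,B.R0)
|TSO outcomes| = 4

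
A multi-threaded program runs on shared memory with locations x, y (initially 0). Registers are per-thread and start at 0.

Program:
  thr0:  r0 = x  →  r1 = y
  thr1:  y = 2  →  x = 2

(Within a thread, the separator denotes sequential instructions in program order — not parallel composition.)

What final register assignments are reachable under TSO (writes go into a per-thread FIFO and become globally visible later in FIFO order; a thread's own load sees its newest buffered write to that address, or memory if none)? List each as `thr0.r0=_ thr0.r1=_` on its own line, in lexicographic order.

thr0.r0=0 thr0.r1=0
thr0.r0=0 thr0.r1=2
thr0.r0=2 thr0.r1=2

outcome vector order: (thr0.r0,thr0.r1)
|TSO outcomes| = 3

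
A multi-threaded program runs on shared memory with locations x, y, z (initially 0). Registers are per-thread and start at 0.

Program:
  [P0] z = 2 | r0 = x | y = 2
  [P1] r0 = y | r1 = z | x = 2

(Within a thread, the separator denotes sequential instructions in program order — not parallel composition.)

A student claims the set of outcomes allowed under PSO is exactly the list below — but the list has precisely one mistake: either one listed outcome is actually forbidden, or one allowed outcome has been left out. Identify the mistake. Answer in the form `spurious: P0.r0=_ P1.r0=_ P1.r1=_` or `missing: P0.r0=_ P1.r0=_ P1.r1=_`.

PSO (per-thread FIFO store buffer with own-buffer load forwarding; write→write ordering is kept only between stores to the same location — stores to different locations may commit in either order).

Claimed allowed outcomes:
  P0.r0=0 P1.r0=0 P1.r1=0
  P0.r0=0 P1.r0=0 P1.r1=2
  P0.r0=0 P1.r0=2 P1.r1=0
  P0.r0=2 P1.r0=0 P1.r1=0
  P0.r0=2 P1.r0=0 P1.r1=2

outcome vector order: (P0.r0,P1.r0,P1.r1)
under PSO → <0 0 0>; <0 0 2>; <0 2 0>; <0 2 2>; <2 0 0>; <2 0 2>
PSO∖claimed = {<0 2 2>}

missing: P0.r0=0 P1.r0=2 P1.r1=2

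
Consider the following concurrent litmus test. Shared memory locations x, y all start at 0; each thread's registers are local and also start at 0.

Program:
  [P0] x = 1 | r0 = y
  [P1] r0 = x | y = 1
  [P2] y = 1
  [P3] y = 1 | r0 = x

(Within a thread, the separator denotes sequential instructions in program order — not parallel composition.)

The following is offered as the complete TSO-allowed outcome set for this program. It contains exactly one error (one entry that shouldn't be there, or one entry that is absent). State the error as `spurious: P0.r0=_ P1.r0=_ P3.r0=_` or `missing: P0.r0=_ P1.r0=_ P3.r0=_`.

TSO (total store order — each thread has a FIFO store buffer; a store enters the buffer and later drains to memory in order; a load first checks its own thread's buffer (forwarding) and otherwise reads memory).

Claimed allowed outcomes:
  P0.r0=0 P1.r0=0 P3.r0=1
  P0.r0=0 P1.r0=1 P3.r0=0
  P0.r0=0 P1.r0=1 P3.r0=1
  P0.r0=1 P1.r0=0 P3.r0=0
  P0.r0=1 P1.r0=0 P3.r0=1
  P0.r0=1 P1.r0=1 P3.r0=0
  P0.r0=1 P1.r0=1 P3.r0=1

missing: P0.r0=0 P1.r0=0 P3.r0=0

outcome vector order: (P0.r0,P1.r0,P3.r0)
[TSO] allowed = {<0 0 0>, <0 0 1>, <0 1 0>, <0 1 1>, <1 0 0>, <1 0 1>, <1 1 0>, <1 1 1>}
TSO∖claimed = {<0 0 0>}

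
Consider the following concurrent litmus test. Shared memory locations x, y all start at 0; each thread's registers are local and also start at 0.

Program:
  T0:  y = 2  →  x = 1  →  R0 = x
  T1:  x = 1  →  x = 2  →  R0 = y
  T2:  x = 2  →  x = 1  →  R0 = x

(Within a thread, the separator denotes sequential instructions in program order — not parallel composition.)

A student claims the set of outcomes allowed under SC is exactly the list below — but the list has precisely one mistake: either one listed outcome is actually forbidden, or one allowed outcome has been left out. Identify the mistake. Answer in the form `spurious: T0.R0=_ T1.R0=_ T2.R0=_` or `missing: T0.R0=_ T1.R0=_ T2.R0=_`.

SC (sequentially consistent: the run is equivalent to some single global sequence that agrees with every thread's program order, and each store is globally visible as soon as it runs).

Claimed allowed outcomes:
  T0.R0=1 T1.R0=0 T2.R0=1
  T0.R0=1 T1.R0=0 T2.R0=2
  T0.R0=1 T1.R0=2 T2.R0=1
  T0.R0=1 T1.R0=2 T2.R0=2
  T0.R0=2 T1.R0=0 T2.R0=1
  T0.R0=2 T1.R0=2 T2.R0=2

outcome vector order: (T0.R0,T1.R0,T2.R0)
SC: 7 outcomes — {<1 0 1>, <1 0 2>, <1 2 1>, <1 2 2>, <2 0 1>, <2 2 1>, <2 2 2>}
SC∖claimed = {<2 2 1>}

missing: T0.R0=2 T1.R0=2 T2.R0=1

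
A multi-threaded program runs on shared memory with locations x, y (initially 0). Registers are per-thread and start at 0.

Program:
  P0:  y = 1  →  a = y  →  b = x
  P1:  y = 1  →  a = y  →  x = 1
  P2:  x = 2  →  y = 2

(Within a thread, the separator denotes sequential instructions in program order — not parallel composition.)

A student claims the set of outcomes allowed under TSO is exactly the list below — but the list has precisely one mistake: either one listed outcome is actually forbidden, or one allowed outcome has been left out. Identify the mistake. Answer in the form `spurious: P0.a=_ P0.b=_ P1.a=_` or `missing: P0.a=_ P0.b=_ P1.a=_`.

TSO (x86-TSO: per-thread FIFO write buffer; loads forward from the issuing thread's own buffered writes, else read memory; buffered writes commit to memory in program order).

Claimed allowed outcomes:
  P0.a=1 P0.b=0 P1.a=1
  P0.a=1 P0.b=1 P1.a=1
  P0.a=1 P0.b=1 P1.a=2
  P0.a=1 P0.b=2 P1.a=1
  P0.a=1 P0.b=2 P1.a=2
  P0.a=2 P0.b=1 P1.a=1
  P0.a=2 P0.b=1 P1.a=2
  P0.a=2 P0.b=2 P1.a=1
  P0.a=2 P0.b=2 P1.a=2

missing: P0.a=1 P0.b=0 P1.a=2

outcome vector order: (P0.a,P0.b,P1.a)
under TSO → 101 102 111 112 121 122 211 212 221 222
TSO∖claimed = {102}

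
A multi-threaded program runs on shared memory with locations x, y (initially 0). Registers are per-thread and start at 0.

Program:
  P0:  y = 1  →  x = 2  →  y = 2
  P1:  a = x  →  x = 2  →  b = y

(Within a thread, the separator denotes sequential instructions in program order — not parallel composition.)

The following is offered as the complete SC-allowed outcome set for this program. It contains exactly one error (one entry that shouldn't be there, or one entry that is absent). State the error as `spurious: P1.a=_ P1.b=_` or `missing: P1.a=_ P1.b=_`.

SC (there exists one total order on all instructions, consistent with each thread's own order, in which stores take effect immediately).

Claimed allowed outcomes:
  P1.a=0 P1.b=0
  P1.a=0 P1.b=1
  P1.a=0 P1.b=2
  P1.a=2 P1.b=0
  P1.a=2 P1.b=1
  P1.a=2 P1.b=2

outcome vector order: (P1.a,P1.b)
under SC → 00 01 02 21 22
claimed∖SC = {20}

spurious: P1.a=2 P1.b=0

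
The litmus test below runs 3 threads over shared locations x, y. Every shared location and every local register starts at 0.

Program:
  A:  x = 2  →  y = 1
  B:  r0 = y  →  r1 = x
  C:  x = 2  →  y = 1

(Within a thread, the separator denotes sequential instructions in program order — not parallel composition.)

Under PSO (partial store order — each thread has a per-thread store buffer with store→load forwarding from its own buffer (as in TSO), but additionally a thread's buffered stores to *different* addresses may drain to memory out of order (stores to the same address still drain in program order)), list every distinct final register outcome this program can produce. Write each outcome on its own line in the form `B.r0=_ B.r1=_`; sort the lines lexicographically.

outcome vector order: (B.r0,B.r1)
|PSO outcomes| = 4

B.r0=0 B.r1=0
B.r0=0 B.r1=2
B.r0=1 B.r1=0
B.r0=1 B.r1=2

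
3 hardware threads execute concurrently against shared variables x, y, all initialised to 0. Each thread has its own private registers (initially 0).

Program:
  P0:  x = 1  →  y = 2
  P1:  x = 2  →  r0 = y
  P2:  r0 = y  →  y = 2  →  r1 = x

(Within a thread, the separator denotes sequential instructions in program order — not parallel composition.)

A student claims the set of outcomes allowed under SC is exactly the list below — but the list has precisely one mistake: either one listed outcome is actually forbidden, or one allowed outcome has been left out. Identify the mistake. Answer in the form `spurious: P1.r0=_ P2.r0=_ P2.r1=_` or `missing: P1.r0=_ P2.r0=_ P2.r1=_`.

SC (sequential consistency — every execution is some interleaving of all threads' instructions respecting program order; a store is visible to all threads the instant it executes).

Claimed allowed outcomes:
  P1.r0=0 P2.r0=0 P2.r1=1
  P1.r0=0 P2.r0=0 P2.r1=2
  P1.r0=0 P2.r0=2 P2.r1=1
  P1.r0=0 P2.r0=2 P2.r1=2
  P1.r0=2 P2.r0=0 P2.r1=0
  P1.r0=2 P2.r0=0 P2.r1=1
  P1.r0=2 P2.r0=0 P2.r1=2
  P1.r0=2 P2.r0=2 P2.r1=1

outcome vector order: (P1.r0,P2.r0,P2.r1)
SC: 9 outcomes — {(0,0,1); (0,0,2); (0,2,1); (0,2,2); (2,0,0); (2,0,1); (2,0,2); (2,2,1); (2,2,2)}
SC∖claimed = {(2,2,2)}

missing: P1.r0=2 P2.r0=2 P2.r1=2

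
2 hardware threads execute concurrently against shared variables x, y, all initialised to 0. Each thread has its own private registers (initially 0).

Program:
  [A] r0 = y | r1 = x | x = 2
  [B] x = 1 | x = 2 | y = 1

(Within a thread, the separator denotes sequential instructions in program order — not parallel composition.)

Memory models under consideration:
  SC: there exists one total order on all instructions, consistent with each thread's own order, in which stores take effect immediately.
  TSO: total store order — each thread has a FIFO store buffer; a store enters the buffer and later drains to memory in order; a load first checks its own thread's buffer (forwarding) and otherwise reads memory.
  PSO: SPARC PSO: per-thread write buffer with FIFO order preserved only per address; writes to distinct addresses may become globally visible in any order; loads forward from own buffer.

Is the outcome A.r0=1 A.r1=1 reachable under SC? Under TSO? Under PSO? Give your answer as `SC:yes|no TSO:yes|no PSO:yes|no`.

SC:no TSO:no PSO:yes

outcome vector order: (A.r0,A.r1)
SC (4): 00 01 02 12
TSO (4): 00 01 02 12
PSO (6): 00 01 02 10 11 12
target 11 ∈ {PSO}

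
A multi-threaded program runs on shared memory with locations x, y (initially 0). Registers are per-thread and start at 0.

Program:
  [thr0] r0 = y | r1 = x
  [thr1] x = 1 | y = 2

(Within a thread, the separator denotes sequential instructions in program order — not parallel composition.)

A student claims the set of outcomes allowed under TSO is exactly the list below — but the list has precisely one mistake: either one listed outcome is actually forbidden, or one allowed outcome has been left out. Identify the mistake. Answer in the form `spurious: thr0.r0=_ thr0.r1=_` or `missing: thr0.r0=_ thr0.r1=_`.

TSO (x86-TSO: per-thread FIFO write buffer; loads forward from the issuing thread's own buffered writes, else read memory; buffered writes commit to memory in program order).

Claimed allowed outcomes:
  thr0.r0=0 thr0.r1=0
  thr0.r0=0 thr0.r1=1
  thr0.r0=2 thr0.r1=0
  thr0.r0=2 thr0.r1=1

spurious: thr0.r0=2 thr0.r1=0

outcome vector order: (thr0.r0,thr0.r1)
[TSO] allowed = {0/0 0/1 2/1}
claimed∖TSO = {2/0}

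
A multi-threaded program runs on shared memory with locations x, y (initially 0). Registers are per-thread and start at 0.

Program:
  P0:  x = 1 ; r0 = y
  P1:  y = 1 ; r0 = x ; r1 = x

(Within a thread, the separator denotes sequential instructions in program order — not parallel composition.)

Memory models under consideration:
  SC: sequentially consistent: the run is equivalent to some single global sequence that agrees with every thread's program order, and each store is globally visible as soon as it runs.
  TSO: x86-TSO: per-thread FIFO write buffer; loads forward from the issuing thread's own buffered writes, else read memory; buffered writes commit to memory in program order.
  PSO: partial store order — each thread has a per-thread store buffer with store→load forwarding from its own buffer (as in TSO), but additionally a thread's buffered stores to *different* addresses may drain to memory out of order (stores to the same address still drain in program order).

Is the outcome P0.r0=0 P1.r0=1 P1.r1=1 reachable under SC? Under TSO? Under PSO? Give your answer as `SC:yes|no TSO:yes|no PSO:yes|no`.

outcome vector order: (P0.r0,P1.r0,P1.r1)
SC: 4 outcomes — {0/1/1, 1/0/0, 1/0/1, 1/1/1}
TSO: 6 outcomes — {0/0/0, 0/0/1, 0/1/1, 1/0/0, 1/0/1, 1/1/1}
PSO: 6 outcomes — {0/0/0, 0/0/1, 0/1/1, 1/0/0, 1/0/1, 1/1/1}
target 0/1/1 ∈ {SC,TSO,PSO}

SC:yes TSO:yes PSO:yes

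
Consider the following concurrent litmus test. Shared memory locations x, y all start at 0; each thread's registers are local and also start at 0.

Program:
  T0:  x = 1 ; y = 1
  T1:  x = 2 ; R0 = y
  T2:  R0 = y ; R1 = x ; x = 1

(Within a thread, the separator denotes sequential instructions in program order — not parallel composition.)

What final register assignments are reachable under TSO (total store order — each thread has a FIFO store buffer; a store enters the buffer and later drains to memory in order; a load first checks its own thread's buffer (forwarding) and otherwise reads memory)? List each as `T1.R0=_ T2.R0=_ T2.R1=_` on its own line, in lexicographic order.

T1.R0=0 T2.R0=0 T2.R1=0
T1.R0=0 T2.R0=0 T2.R1=1
T1.R0=0 T2.R0=0 T2.R1=2
T1.R0=0 T2.R0=1 T2.R1=1
T1.R0=0 T2.R0=1 T2.R1=2
T1.R0=1 T2.R0=0 T2.R1=0
T1.R0=1 T2.R0=0 T2.R1=1
T1.R0=1 T2.R0=0 T2.R1=2
T1.R0=1 T2.R0=1 T2.R1=1
T1.R0=1 T2.R0=1 T2.R1=2

outcome vector order: (T1.R0,T2.R0,T2.R1)
|TSO outcomes| = 10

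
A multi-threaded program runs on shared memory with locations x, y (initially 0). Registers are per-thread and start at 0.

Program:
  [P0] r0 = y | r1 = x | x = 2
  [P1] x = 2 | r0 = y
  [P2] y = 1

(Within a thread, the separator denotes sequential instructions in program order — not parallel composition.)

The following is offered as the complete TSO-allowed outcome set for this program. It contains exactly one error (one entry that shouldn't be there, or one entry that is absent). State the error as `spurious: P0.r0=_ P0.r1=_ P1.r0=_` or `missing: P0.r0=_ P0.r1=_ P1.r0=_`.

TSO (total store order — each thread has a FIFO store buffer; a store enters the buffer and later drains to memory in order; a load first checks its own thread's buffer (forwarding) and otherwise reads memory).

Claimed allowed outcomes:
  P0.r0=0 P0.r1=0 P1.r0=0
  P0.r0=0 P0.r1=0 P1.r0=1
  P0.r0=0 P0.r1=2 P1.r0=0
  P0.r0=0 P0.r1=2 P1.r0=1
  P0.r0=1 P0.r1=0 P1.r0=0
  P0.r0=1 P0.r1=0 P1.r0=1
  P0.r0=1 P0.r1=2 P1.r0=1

missing: P0.r0=1 P0.r1=2 P1.r0=0

outcome vector order: (P0.r0,P0.r1,P1.r0)
TSO (8): 0/0/0 0/0/1 0/2/0 0/2/1 1/0/0 1/0/1 1/2/0 1/2/1
TSO∖claimed = {1/2/0}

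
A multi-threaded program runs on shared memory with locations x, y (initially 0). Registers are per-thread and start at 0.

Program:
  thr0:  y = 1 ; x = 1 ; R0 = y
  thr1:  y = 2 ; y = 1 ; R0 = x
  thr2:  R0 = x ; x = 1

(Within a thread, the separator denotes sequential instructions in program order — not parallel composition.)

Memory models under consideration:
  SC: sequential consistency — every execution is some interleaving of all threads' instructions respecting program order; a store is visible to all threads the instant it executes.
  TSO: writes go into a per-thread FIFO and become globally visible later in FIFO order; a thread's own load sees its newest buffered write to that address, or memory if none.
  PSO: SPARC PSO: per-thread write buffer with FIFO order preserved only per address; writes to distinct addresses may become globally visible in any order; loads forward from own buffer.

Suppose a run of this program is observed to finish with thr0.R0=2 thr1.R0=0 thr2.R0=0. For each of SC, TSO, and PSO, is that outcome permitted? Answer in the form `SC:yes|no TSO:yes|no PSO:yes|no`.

SC:no TSO:yes PSO:yes

outcome vector order: (thr0.R0,thr1.R0,thr2.R0)
SC (6): (1,0,0), (1,0,1), (1,1,0), (1,1,1), (2,1,0), (2,1,1)
TSO (8): (1,0,0), (1,0,1), (1,1,0), (1,1,1), (2,0,0), (2,0,1), (2,1,0), (2,1,1)
PSO (8): (1,0,0), (1,0,1), (1,1,0), (1,1,1), (2,0,0), (2,0,1), (2,1,0), (2,1,1)
target (2,0,0) ∈ {TSO,PSO}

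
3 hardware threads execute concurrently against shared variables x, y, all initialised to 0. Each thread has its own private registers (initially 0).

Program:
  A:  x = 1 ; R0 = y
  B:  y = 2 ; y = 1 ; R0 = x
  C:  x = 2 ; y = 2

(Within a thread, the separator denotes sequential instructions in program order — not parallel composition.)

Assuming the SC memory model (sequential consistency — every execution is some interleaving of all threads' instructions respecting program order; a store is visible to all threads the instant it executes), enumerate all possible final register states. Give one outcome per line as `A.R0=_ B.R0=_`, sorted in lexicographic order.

A.R0=0 B.R0=1
A.R0=0 B.R0=2
A.R0=1 B.R0=0
A.R0=1 B.R0=1
A.R0=1 B.R0=2
A.R0=2 B.R0=0
A.R0=2 B.R0=1
A.R0=2 B.R0=2

outcome vector order: (A.R0,B.R0)
|SC outcomes| = 8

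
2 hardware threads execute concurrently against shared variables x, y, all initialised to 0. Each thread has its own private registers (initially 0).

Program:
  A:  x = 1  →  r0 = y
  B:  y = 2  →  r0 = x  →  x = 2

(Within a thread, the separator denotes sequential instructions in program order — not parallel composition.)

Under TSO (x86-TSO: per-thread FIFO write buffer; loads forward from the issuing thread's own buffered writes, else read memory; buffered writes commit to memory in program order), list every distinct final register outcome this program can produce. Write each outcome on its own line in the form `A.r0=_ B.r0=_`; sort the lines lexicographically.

outcome vector order: (A.r0,B.r0)
|TSO outcomes| = 4

A.r0=0 B.r0=0
A.r0=0 B.r0=1
A.r0=2 B.r0=0
A.r0=2 B.r0=1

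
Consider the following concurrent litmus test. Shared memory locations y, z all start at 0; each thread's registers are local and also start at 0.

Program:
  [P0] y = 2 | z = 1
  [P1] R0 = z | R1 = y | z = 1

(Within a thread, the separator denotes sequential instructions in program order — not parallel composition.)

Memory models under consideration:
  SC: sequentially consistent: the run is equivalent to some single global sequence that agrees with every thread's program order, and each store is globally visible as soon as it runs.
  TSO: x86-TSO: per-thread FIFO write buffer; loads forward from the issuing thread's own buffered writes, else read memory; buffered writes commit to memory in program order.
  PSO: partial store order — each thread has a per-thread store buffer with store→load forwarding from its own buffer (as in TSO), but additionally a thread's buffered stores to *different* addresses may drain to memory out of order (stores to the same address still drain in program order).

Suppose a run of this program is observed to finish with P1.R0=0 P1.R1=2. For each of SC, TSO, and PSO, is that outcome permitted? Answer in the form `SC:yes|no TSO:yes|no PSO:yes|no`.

outcome vector order: (P1.R0,P1.R1)
[SC] allowed = {00; 02; 12}
[TSO] allowed = {00; 02; 12}
[PSO] allowed = {00; 02; 10; 12}
target 02 ∈ {SC,TSO,PSO}

SC:yes TSO:yes PSO:yes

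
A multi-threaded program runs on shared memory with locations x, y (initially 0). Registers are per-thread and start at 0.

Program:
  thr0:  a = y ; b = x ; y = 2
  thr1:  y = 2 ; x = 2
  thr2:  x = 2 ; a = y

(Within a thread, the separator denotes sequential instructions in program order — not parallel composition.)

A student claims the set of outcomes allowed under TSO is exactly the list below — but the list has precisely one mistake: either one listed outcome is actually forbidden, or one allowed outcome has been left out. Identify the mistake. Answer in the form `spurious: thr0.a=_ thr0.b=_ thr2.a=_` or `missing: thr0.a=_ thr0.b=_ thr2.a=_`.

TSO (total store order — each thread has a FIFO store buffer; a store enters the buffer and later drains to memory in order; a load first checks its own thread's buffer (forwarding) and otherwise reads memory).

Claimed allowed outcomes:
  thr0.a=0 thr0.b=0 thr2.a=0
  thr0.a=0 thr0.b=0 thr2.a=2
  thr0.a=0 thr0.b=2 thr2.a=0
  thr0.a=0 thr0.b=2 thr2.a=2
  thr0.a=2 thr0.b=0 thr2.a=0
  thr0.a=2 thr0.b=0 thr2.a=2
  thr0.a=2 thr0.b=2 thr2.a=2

outcome vector order: (thr0.a,thr0.b,thr2.a)
TSO (8): <0 0 0> <0 0 2> <0 2 0> <0 2 2> <2 0 0> <2 0 2> <2 2 0> <2 2 2>
TSO∖claimed = {<2 2 0>}

missing: thr0.a=2 thr0.b=2 thr2.a=0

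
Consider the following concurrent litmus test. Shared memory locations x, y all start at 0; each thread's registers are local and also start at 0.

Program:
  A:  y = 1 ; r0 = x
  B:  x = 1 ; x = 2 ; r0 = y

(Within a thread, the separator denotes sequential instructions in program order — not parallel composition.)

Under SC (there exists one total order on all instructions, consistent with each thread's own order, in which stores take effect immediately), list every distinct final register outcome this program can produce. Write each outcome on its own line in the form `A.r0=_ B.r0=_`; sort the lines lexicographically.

A.r0=0 B.r0=1
A.r0=1 B.r0=1
A.r0=2 B.r0=0
A.r0=2 B.r0=1

outcome vector order: (A.r0,B.r0)
|SC outcomes| = 4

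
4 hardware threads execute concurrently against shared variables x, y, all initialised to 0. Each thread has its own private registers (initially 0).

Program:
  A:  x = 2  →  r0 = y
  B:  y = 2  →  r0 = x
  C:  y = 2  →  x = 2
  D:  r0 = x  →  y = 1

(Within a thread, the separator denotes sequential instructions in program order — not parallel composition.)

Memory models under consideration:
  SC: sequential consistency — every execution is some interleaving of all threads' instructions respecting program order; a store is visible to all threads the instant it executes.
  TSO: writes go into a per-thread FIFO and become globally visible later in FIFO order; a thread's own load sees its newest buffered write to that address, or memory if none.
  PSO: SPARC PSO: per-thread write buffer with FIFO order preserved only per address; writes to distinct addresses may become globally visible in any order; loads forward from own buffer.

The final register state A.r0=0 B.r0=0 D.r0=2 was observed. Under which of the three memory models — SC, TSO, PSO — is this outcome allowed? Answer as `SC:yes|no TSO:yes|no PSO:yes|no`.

SC:no TSO:yes PSO:yes

outcome vector order: (A.r0,B.r0,D.r0)
SC (10): 020; 022; 100; 102; 120; 122; 200; 202; 220; 222
TSO (12): 000; 002; 020; 022; 100; 102; 120; 122; 200; 202; 220; 222
PSO (12): 000; 002; 020; 022; 100; 102; 120; 122; 200; 202; 220; 222
target 002 ∈ {TSO,PSO}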